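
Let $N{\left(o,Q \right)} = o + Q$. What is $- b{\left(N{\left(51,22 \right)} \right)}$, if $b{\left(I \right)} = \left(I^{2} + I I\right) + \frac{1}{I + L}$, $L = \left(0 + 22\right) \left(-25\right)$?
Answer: $- \frac{5083865}{477} \approx -10658.0$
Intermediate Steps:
$L = -550$ ($L = 22 \left(-25\right) = -550$)
$N{\left(o,Q \right)} = Q + o$
$b{\left(I \right)} = \frac{1}{-550 + I} + 2 I^{2}$ ($b{\left(I \right)} = \left(I^{2} + I I\right) + \frac{1}{I - 550} = \left(I^{2} + I^{2}\right) + \frac{1}{-550 + I} = 2 I^{2} + \frac{1}{-550 + I} = \frac{1}{-550 + I} + 2 I^{2}$)
$- b{\left(N{\left(51,22 \right)} \right)} = - \frac{1 - 1100 \left(22 + 51\right)^{2} + 2 \left(22 + 51\right)^{3}}{-550 + \left(22 + 51\right)} = - \frac{1 - 1100 \cdot 73^{2} + 2 \cdot 73^{3}}{-550 + 73} = - \frac{1 - 5861900 + 2 \cdot 389017}{-477} = - \frac{\left(-1\right) \left(1 - 5861900 + 778034\right)}{477} = - \frac{\left(-1\right) \left(-5083865\right)}{477} = \left(-1\right) \frac{5083865}{477} = - \frac{5083865}{477}$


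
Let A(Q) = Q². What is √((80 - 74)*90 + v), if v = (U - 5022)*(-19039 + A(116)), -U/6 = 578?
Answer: 3*√5266690 ≈ 6884.8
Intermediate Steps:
U = -3468 (U = -6*578 = -3468)
v = 47399670 (v = (-3468 - 5022)*(-19039 + 116²) = -8490*(-19039 + 13456) = -8490*(-5583) = 47399670)
√((80 - 74)*90 + v) = √((80 - 74)*90 + 47399670) = √(6*90 + 47399670) = √(540 + 47399670) = √47400210 = 3*√5266690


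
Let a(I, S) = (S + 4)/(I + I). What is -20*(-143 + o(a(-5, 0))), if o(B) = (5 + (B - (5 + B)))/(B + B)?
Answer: 2860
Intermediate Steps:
a(I, S) = (4 + S)/(2*I) (a(I, S) = (4 + S)/((2*I)) = (4 + S)*(1/(2*I)) = (4 + S)/(2*I))
o(B) = 0 (o(B) = (5 + (B + (-5 - B)))/((2*B)) = (5 - 5)*(1/(2*B)) = 0*(1/(2*B)) = 0)
-20*(-143 + o(a(-5, 0))) = -20*(-143 + 0) = -20*(-143) = 2860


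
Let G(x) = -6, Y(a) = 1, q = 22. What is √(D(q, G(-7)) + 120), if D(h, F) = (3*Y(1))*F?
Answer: √102 ≈ 10.100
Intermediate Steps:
D(h, F) = 3*F (D(h, F) = (3*1)*F = 3*F)
√(D(q, G(-7)) + 120) = √(3*(-6) + 120) = √(-18 + 120) = √102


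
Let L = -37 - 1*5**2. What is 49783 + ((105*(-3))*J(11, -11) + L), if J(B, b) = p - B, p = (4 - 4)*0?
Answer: 53186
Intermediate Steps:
p = 0 (p = 0*0 = 0)
J(B, b) = -B (J(B, b) = 0 - B = -B)
L = -62 (L = -37 - 1*25 = -37 - 25 = -62)
49783 + ((105*(-3))*J(11, -11) + L) = 49783 + ((105*(-3))*(-1*11) - 62) = 49783 + (-315*(-11) - 62) = 49783 + (3465 - 62) = 49783 + 3403 = 53186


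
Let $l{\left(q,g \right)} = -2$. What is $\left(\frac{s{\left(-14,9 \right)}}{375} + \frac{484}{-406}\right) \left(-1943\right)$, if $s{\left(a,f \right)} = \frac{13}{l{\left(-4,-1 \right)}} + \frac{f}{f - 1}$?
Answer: $\frac{49226843}{21000} \approx 2344.1$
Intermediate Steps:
$s{\left(a,f \right)} = - \frac{13}{2} + \frac{f}{-1 + f}$ ($s{\left(a,f \right)} = \frac{13}{-2} + \frac{f}{f - 1} = 13 \left(- \frac{1}{2}\right) + \frac{f}{-1 + f} = - \frac{13}{2} + \frac{f}{-1 + f}$)
$\left(\frac{s{\left(-14,9 \right)}}{375} + \frac{484}{-406}\right) \left(-1943\right) = \left(\frac{\frac{1}{2} \frac{1}{-1 + 9} \left(13 - 99\right)}{375} + \frac{484}{-406}\right) \left(-1943\right) = \left(\frac{13 - 99}{2 \cdot 8} \cdot \frac{1}{375} + 484 \left(- \frac{1}{406}\right)\right) \left(-1943\right) = \left(\frac{1}{2} \cdot \frac{1}{8} \left(-86\right) \frac{1}{375} - \frac{242}{203}\right) \left(-1943\right) = \left(\left(- \frac{43}{8}\right) \frac{1}{375} - \frac{242}{203}\right) \left(-1943\right) = \left(- \frac{43}{3000} - \frac{242}{203}\right) \left(-1943\right) = \left(- \frac{734729}{609000}\right) \left(-1943\right) = \frac{49226843}{21000}$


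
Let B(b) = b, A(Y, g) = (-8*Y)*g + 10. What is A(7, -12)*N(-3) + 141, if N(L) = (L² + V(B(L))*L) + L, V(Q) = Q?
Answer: 10371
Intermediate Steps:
A(Y, g) = 10 - 8*Y*g (A(Y, g) = -8*Y*g + 10 = 10 - 8*Y*g)
N(L) = L + 2*L² (N(L) = (L² + L*L) + L = (L² + L²) + L = 2*L² + L = L + 2*L²)
A(7, -12)*N(-3) + 141 = (10 - 8*7*(-12))*(-3*(1 + 2*(-3))) + 141 = (10 + 672)*(-3*(1 - 6)) + 141 = 682*(-3*(-5)) + 141 = 682*15 + 141 = 10230 + 141 = 10371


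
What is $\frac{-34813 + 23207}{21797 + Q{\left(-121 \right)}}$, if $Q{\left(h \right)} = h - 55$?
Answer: $- \frac{11606}{21621} \approx -0.53679$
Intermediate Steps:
$Q{\left(h \right)} = -55 + h$
$\frac{-34813 + 23207}{21797 + Q{\left(-121 \right)}} = \frac{-34813 + 23207}{21797 - 176} = - \frac{11606}{21797 - 176} = - \frac{11606}{21621}$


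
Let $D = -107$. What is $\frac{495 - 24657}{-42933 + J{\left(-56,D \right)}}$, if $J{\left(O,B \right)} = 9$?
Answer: $\frac{4027}{7154} \approx 0.5629$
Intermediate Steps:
$\frac{495 - 24657}{-42933 + J{\left(-56,D \right)}} = \frac{495 - 24657}{-42933 + 9} = - \frac{24162}{-42924} = \left(-24162\right) \left(- \frac{1}{42924}\right) = \frac{4027}{7154}$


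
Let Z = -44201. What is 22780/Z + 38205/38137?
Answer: 819938345/1685693537 ≈ 0.48641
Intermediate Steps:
22780/Z + 38205/38137 = 22780/(-44201) + 38205/38137 = 22780*(-1/44201) + 38205*(1/38137) = -22780/44201 + 38205/38137 = 819938345/1685693537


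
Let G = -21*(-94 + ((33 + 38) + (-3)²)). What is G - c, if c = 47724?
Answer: -47430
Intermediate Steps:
G = 294 (G = -21*(-94 + (71 + 9)) = -21*(-94 + 80) = -21*(-14) = 294)
G - c = 294 - 1*47724 = 294 - 47724 = -47430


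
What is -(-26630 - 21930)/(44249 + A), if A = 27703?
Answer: 3035/4497 ≈ 0.67489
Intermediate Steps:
-(-26630 - 21930)/(44249 + A) = -(-26630 - 21930)/(44249 + 27703) = -(-48560)/71952 = -1*(-3035/4497) = 3035/4497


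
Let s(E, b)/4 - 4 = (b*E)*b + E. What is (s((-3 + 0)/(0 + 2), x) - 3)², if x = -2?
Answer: 289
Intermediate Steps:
s(E, b) = 16 + 4*E + 4*E*b² (s(E, b) = 16 + 4*((b*E)*b + E) = 16 + 4*((E*b)*b + E) = 16 + 4*(E*b² + E) = 16 + 4*(E + E*b²) = 16 + (4*E + 4*E*b²) = 16 + 4*E + 4*E*b²)
(s((-3 + 0)/(0 + 2), x) - 3)² = ((16 + 4*((-3 + 0)/(0 + 2)) + 4*((-3 + 0)/(0 + 2))*(-2)²) - 3)² = ((16 + 4*(-3/2) + 4*(-3/2)*4) - 3)² = ((16 - 6 - 24) - 3)² = (-14 - 3)² = (-17)² = 289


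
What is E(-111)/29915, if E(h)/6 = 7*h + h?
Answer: -5328/29915 ≈ -0.17810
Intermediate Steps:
E(h) = 48*h (E(h) = 6*(7*h + h) = 6*(8*h) = 48*h)
E(-111)/29915 = (48*(-111))/29915 = -5328*1/29915 = -5328/29915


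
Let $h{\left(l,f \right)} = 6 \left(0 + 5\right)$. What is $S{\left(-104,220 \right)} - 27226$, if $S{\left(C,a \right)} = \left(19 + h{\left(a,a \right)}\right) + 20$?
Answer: $-27157$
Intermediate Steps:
$h{\left(l,f \right)} = 30$ ($h{\left(l,f \right)} = 6 \cdot 5 = 30$)
$S{\left(C,a \right)} = 69$ ($S{\left(C,a \right)} = \left(19 + 30\right) + 20 = 49 + 20 = 69$)
$S{\left(-104,220 \right)} - 27226 = 69 - 27226 = -27157$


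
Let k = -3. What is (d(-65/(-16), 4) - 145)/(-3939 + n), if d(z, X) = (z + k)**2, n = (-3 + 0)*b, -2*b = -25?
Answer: 12277/339328 ≈ 0.036180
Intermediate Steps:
b = 25/2 (b = -1/2*(-25) = 25/2 ≈ 12.500)
n = -75/2 (n = (-3 + 0)*(25/2) = -3*25/2 = -75/2 ≈ -37.500)
d(z, X) = (-3 + z)**2 (d(z, X) = (z - 3)**2 = (-3 + z)**2)
(d(-65/(-16), 4) - 145)/(-3939 + n) = ((-3 - 65/(-16))**2 - 145)/(-3939 - 75/2) = ((-3 - 65*(-1/16))**2 - 145)/(-7953/2) = ((-3 + 65/16)**2 - 145)*(-2/7953) = ((17/16)**2 - 145)*(-2/7953) = (289/256 - 145)*(-2/7953) = -36831/256*(-2/7953) = 12277/339328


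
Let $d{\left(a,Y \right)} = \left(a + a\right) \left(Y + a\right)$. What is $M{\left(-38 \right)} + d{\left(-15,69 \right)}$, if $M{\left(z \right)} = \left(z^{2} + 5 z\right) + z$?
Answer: $-404$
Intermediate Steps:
$M{\left(z \right)} = z^{2} + 6 z$
$d{\left(a,Y \right)} = 2 a \left(Y + a\right)$
$M{\left(-38 \right)} + d{\left(-15,69 \right)} = - 38 \left(6 - 38\right) + 2 \left(-15\right) \left(69 - 15\right) = \left(-38\right) \left(-32\right) + 2 \left(-15\right) 54 = 1216 - 1620 = -404$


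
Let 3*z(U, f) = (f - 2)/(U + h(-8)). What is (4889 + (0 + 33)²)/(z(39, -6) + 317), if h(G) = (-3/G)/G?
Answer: 44709462/2370331 ≈ 18.862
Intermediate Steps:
h(G) = -3/G²
z(U, f) = (-2 + f)/(3*(-3/64 + U)) (z(U, f) = ((f - 2)/(U - 3/(-8)²))/3 = ((-2 + f)/(U - 3*1/64))/3 = ((-2 + f)/(U - 3/64))/3 = ((-2 + f)/(-3/64 + U))/3 = (-2 + f)/(3*(-3/64 + U)))
(4889 + (0 + 33)²)/(z(39, -6) + 317) = (4889 + (0 + 33)²)/(64*(-2 - 6)/(3*(-3 + 64*39)) + 317) = (4889 + 33²)/((64/3)*(-8)/(-3 + 2496) + 317) = (4889 + 1089)/((64/3)*(-8)/2493 + 317) = 5978/((64/3)*(1/2493)*(-8) + 317) = 5978/(-512/7479 + 317) = 5978/(2370331/7479) = 5978*(7479/2370331) = 44709462/2370331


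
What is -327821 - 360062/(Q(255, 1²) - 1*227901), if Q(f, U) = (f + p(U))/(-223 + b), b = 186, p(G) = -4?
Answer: -1382183054227/4216294 ≈ -3.2782e+5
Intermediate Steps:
Q(f, U) = 4/37 - f/37 (Q(f, U) = (f - 4)/(-223 + 186) = (-4 + f)/(-37) = (-4 + f)*(-1/37) = 4/37 - f/37)
-327821 - 360062/(Q(255, 1²) - 1*227901) = -327821 - 360062/((4/37 - 1/37*255) - 1*227901) = -327821 - 360062/((4/37 - 255/37) - 227901) = -327821 - 360062/(-251/37 - 227901) = -327821 - 360062/(-8432588/37) = -327821 - 360062*(-37/8432588) = -327821 + 6661147/4216294 = -1382183054227/4216294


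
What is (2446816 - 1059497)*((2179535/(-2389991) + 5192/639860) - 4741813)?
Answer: -2515023664580010617411588/382314910315 ≈ -6.5784e+12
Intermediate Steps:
(2446816 - 1059497)*((2179535/(-2389991) + 5192/639860) - 4741813) = 1387319*((2179535*(-1/2389991) + 5192*(1/639860)) - 4741813) = 1387319*((-2179535/2389991 + 1298/159965) - 4741813) = 1387319*(-345547107957/382314910315 - 4741813) = 1387319*(-1812866157372609052/382314910315) = -2515023664580010617411588/382314910315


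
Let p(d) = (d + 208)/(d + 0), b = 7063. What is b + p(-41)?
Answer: 289416/41 ≈ 7058.9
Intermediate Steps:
p(d) = (208 + d)/d
b + p(-41) = 7063 + (208 - 41)/(-41) = 7063 - 1/41*167 = 7063 - 167/41 = 289416/41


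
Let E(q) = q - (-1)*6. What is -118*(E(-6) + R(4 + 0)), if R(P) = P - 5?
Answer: 118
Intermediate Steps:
E(q) = 6 + q (E(q) = q - 1*(-6) = q + 6 = 6 + q)
R(P) = -5 + P
-118*(E(-6) + R(4 + 0)) = -118*((6 - 6) + (-5 + (4 + 0))) = -118*(0 + (-5 + 4)) = -118*(0 - 1) = -118*(-1) = 118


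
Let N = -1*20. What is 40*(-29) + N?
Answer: -1180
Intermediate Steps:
N = -20
40*(-29) + N = 40*(-29) - 20 = -1160 - 20 = -1180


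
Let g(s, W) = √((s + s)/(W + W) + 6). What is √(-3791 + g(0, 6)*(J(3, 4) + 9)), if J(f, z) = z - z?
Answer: √(-3791 + 9*√6) ≈ 61.392*I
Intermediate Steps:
J(f, z) = 0
g(s, W) = √(6 + s/W) (g(s, W) = √((2*s)/((2*W)) + 6) = √((2*s)*(1/(2*W)) + 6) = √(s/W + 6) = √(6 + s/W))
√(-3791 + g(0, 6)*(J(3, 4) + 9)) = √(-3791 + √(6 + 0/6)*(0 + 9)) = √(-3791 + √(6 + 0*(⅙))*9) = √(-3791 + √(6 + 0)*9) = √(-3791 + √6*9) = √(-3791 + 9*√6)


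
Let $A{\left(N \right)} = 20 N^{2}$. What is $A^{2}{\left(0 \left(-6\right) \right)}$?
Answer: $0$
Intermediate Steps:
$A^{2}{\left(0 \left(-6\right) \right)} = \left(20 \left(0 \left(-6\right)\right)^{2}\right)^{2} = \left(20 \cdot 0^{2}\right)^{2} = \left(20 \cdot 0\right)^{2} = 0^{2} = 0$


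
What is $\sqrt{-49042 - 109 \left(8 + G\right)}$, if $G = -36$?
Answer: $3 i \sqrt{5110} \approx 214.45 i$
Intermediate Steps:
$\sqrt{-49042 - 109 \left(8 + G\right)} = \sqrt{-49042 - 109 \left(8 - 36\right)} = \sqrt{-49042 - -3052} = \sqrt{-49042 + 3052} = \sqrt{-45990} = 3 i \sqrt{5110}$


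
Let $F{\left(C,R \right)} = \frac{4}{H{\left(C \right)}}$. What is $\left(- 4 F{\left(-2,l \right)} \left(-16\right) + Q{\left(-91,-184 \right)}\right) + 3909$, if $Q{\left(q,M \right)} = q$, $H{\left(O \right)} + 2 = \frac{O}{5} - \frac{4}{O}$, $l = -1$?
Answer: $3178$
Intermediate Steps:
$H{\left(O \right)} = -2 - \frac{4}{O} + \frac{O}{5}$ ($H{\left(O \right)} = -2 + \left(\frac{O}{5} - \frac{4}{O}\right) = -2 + \left(- \frac{4}{O} + \frac{O}{5}\right) = -2 - \frac{4}{O} + \frac{O}{5}$)
$F{\left(C,R \right)} = \frac{4}{-2 - \frac{4}{C} + \frac{C}{5}}$
$\left(- 4 F{\left(-2,l \right)} \left(-16\right) + Q{\left(-91,-184 \right)}\right) + 3909 = \left(- 4 \left(\left(-20\right) \left(-2\right) \frac{1}{20 - - 2 \left(-10 - 2\right)}\right) \left(-16\right) - 91\right) + 3909 = \left(- 4 \left(\left(-20\right) \left(-2\right) \frac{1}{20 - \left(-2\right) \left(-12\right)}\right) \left(-16\right) - 91\right) + 3909 = \left(- 4 \left(\left(-20\right) \left(-2\right) \frac{1}{20 - 24}\right) \left(-16\right) - 91\right) + 3909 = \left(- 4 \left(\left(-20\right) \left(-2\right) \frac{1}{-4}\right) \left(-16\right) - 91\right) + 3909 = \left(- 4 \left(\left(-20\right) \left(-2\right) \left(- \frac{1}{4}\right)\right) \left(-16\right) - 91\right) + 3909 = \left(\left(-4\right) \left(-10\right) \left(-16\right) - 91\right) + 3909 = \left(40 \left(-16\right) - 91\right) + 3909 = \left(-640 - 91\right) + 3909 = -731 + 3909 = 3178$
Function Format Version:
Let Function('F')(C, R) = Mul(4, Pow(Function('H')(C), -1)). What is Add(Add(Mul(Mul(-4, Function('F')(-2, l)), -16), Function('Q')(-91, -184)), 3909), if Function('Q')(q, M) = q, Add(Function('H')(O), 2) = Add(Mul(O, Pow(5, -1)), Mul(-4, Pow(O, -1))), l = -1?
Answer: 3178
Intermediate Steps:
Function('H')(O) = Add(-2, Mul(-4, Pow(O, -1)), Mul(Rational(1, 5), O)) (Function('H')(O) = Add(-2, Add(Mul(O, Pow(5, -1)), Mul(-4, Pow(O, -1)))) = Add(-2, Add(Mul(O, Rational(1, 5)), Mul(-4, Pow(O, -1)))) = Add(-2, Add(Mul(Rational(1, 5), O), Mul(-4, Pow(O, -1)))) = Add(-2, Add(Mul(-4, Pow(O, -1)), Mul(Rational(1, 5), O))) = Add(-2, Mul(-4, Pow(O, -1)), Mul(Rational(1, 5), O)))
Function('F')(C, R) = Mul(4, Pow(Add(-2, Mul(-4, Pow(C, -1)), Mul(Rational(1, 5), C)), -1))
Add(Add(Mul(Mul(-4, Function('F')(-2, l)), -16), Function('Q')(-91, -184)), 3909) = Add(Add(Mul(Mul(-4, Mul(-20, -2, Pow(Add(20, Mul(-1, -2, Add(-10, -2))), -1))), -16), -91), 3909) = Add(Add(Mul(Mul(-4, Mul(-20, -2, Pow(Add(20, Mul(-1, -2, -12)), -1))), -16), -91), 3909) = Add(Add(Mul(Mul(-4, Mul(-20, -2, Pow(Add(20, -24), -1))), -16), -91), 3909) = Add(Add(Mul(Mul(-4, Mul(-20, -2, Pow(-4, -1))), -16), -91), 3909) = Add(Add(Mul(Mul(-4, Mul(-20, -2, Rational(-1, 4))), -16), -91), 3909) = Add(Add(Mul(Mul(-4, -10), -16), -91), 3909) = Add(Add(Mul(40, -16), -91), 3909) = Add(Add(-640, -91), 3909) = Add(-731, 3909) = 3178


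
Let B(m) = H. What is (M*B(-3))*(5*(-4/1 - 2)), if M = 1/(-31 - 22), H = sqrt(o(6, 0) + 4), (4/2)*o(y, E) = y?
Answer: 30*sqrt(7)/53 ≈ 1.4976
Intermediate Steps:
o(y, E) = y/2
H = sqrt(7) (H = sqrt((1/2)*6 + 4) = sqrt(3 + 4) = sqrt(7) ≈ 2.6458)
B(m) = sqrt(7)
M = -1/53 (M = 1/(-53) = -1/53 ≈ -0.018868)
(M*B(-3))*(5*(-4/1 - 2)) = (-sqrt(7)/53)*(5*(-4/1 - 2)) = (-sqrt(7)/53)*(5*(-4*1 - 2)) = (-sqrt(7)/53)*(5*(-4 - 2)) = (-sqrt(7)/53)*(5*(-6)) = -sqrt(7)/53*(-30) = 30*sqrt(7)/53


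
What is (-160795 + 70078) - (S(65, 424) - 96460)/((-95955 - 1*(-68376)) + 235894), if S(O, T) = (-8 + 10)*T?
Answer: -18897616243/208315 ≈ -90717.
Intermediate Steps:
S(O, T) = 2*T
(-160795 + 70078) - (S(65, 424) - 96460)/((-95955 - 1*(-68376)) + 235894) = (-160795 + 70078) - (2*424 - 96460)/((-95955 - 1*(-68376)) + 235894) = -90717 - (848 - 96460)/((-95955 + 68376) + 235894) = -90717 - (-95612)/(-27579 + 235894) = -90717 - (-95612)/208315 = -90717 - 1*(-95612/208315) = -90717 + 95612/208315 = -18897616243/208315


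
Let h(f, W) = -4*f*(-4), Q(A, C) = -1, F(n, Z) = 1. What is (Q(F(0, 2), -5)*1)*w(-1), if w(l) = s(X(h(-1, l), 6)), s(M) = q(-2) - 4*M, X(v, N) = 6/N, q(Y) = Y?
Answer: 6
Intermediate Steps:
h(f, W) = 16*f
s(M) = -2 - 4*M
w(l) = -6 (w(l) = -2 - 24/6 = -2 - 4*1 = -2 - 4 = -6)
(Q(F(0, 2), -5)*1)*w(-1) = -1*1*(-6) = -1*(-6) = 6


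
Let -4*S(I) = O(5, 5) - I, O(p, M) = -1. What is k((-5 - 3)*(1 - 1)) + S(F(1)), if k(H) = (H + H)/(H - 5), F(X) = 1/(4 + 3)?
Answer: 2/7 ≈ 0.28571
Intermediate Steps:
F(X) = ⅐ (F(X) = 1/7 = ⅐)
k(H) = 2*H/(-5 + H) (k(H) = (2*H)/(-5 + H) = 2*H/(-5 + H))
S(I) = ¼ + I/4 (S(I) = -(-1 - I)/4 = ¼ + I/4)
k((-5 - 3)*(1 - 1)) + S(F(1)) = 2*((-5 - 3)*(1 - 1))/(-5 + (-5 - 3)*(1 - 1)) + (¼ + (¼)*(⅐)) = 2*(-8*0)/(-5 - 8*0) + (¼ + 1/28) = 2*0/(-5 + 0) + 2/7 = 2*0/(-5) + 2/7 = 2*0*(-⅕) + 2/7 = 0 + 2/7 = 2/7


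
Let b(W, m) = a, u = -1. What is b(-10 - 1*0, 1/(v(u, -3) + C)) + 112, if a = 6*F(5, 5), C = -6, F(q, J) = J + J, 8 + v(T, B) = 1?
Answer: 172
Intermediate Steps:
v(T, B) = -7 (v(T, B) = -8 + 1 = -7)
F(q, J) = 2*J
a = 60 (a = 6*(2*5) = 6*10 = 60)
b(W, m) = 60
b(-10 - 1*0, 1/(v(u, -3) + C)) + 112 = 60 + 112 = 172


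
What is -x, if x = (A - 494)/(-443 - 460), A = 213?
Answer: -281/903 ≈ -0.31118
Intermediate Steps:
x = 281/903 (x = (213 - 494)/(-443 - 460) = -281/(-903) = -1/903*(-281) = 281/903 ≈ 0.31118)
-x = -1*281/903 = -281/903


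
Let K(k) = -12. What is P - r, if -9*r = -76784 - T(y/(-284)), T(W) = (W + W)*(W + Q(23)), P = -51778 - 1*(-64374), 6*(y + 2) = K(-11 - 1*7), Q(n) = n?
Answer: 61465504/15123 ≈ 4064.4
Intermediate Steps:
y = -4 (y = -2 + (⅙)*(-12) = -2 - 2 = -4)
P = 12596 (P = -51778 + 64374 = 12596)
T(W) = 2*W*(23 + W) (T(W) = (W + W)*(W + 23) = (2*W)*(23 + W) = 2*W*(23 + W))
r = 129023804/15123 (r = -(-76784 - 2*(-4/(-284))*(23 - 4/(-284)))/9 = -(-76784 - 2*(-4*(-1/284))*(23 - 4*(-1/284)))/9 = -(-76784 - 2*(23 + 1/71)/71)/9 = -(-76784 - 2*1634/(71*71))/9 = -(-76784 - 1*3268/5041)/9 = -(-76784 - 3268/5041)/9 = -⅑*(-387071412/5041) = 129023804/15123 ≈ 8531.6)
P - r = 12596 - 1*129023804/15123 = 12596 - 129023804/15123 = 61465504/15123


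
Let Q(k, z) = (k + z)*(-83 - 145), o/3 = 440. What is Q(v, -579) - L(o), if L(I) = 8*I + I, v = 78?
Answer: 102348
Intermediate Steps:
o = 1320 (o = 3*440 = 1320)
L(I) = 9*I
Q(k, z) = -228*k - 228*z (Q(k, z) = (k + z)*(-228) = -228*k - 228*z)
Q(v, -579) - L(o) = (-228*78 - 228*(-579)) - 9*1320 = (-17784 + 132012) - 1*11880 = 114228 - 11880 = 102348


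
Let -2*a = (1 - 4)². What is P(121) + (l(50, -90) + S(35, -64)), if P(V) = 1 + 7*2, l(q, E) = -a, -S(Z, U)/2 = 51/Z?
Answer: 1161/70 ≈ 16.586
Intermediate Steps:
S(Z, U) = -102/Z
a = -9/2 (a = -(1 - 4)²/2 = -½*(-3)² = -½*9 = -9/2 ≈ -4.5000)
l(q, E) = 9/2 (l(q, E) = -1*(-9/2) = 9/2)
P(V) = 15 (P(V) = 1 + 14 = 15)
P(121) + (l(50, -90) + S(35, -64)) = 15 + (9/2 - 102/35) = 15 + 111/70 = 1161/70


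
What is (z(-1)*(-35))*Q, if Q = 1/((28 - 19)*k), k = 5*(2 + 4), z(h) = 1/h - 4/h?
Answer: -7/18 ≈ -0.38889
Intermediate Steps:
z(h) = -3/h (z(h) = 1/h - 4/h = -3/h)
k = 30 (k = 5*6 = 30)
Q = 1/270 (Q = 1/((28 - 19)*30) = (1/30)/9 = (⅑)*(1/30) = 1/270 ≈ 0.0037037)
(z(-1)*(-35))*Q = (-3/(-1)*(-35))*(1/270) = (-3*(-1)*(-35))*(1/270) = (3*(-35))*(1/270) = -105*1/270 = -7/18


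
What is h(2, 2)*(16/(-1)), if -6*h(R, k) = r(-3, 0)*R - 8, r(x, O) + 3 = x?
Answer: -160/3 ≈ -53.333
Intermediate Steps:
r(x, O) = -3 + x
h(R, k) = 4/3 + R (h(R, k) = -((-3 - 3)*R - 8)/6 = -(-6*R - 8)/6 = -(-8 - 6*R)/6 = 4/3 + R)
h(2, 2)*(16/(-1)) = (4/3 + 2)*(16/(-1)) = 10*(16*(-1))/3 = (10/3)*(-16) = -160/3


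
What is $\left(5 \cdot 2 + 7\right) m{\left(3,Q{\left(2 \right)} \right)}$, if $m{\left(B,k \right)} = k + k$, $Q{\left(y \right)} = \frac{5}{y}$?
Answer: $85$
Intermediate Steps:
$m{\left(B,k \right)} = 2 k$
$\left(5 \cdot 2 + 7\right) m{\left(3,Q{\left(2 \right)} \right)} = \left(5 \cdot 2 + 7\right) 2 \cdot \frac{5}{2} = \left(10 + 7\right) 2 \cdot 5 \cdot \frac{1}{2} = 17 \cdot 2 \cdot \frac{5}{2} = 17 \cdot 5 = 85$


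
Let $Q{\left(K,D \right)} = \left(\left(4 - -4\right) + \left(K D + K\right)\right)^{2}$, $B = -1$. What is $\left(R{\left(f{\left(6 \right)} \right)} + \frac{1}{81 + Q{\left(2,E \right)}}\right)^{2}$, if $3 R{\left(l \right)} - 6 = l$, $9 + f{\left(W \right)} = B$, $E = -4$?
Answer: $\frac{113569}{65025} \approx 1.7465$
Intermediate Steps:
$f{\left(W \right)} = -10$ ($f{\left(W \right)} = -9 - 1 = -10$)
$R{\left(l \right)} = 2 + \frac{l}{3}$
$Q{\left(K,D \right)} = \left(8 + K + D K\right)^{2}$ ($Q{\left(K,D \right)} = \left(\left(4 + 4\right) + \left(D K + K\right)\right)^{2} = \left(8 + \left(K + D K\right)\right)^{2} = \left(8 + K + D K\right)^{2}$)
$\left(R{\left(f{\left(6 \right)} \right)} + \frac{1}{81 + Q{\left(2,E \right)}}\right)^{2} = \left(\left(2 + \frac{1}{3} \left(-10\right)\right) + \frac{1}{81 + \left(8 + 2 - 8\right)^{2}}\right)^{2} = \left(\left(2 - \frac{10}{3}\right) + \frac{1}{81 + \left(8 + 2 - 8\right)^{2}}\right)^{2} = \left(- \frac{4}{3} + \frac{1}{81 + 2^{2}}\right)^{2} = \left(- \frac{4}{3} + \frac{1}{81 + 4}\right)^{2} = \left(- \frac{4}{3} + \frac{1}{85}\right)^{2} = \left(- \frac{337}{255}\right)^{2} = \frac{113569}{65025}$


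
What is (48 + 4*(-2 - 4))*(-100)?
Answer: -2400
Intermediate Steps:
(48 + 4*(-2 - 4))*(-100) = (48 + 4*(-6))*(-100) = (48 - 24)*(-100) = 24*(-100) = -2400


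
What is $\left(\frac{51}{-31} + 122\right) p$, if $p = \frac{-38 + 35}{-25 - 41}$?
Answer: $\frac{3731}{682} \approx 5.4707$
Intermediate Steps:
$p = \frac{1}{22}$ ($p = - \frac{3}{-66} = \left(-3\right) \left(- \frac{1}{66}\right) = \frac{1}{22} \approx 0.045455$)
$\left(\frac{51}{-31} + 122\right) p = \left(\frac{51}{-31} + 122\right) \frac{1}{22} = \left(51 \left(- \frac{1}{31}\right) + 122\right) \frac{1}{22} = \left(- \frac{51}{31} + 122\right) \frac{1}{22} = \frac{3731}{31} \cdot \frac{1}{22} = \frac{3731}{682}$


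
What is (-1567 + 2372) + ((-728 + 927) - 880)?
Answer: 124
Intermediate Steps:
(-1567 + 2372) + ((-728 + 927) - 880) = 805 + (199 - 880) = 805 - 681 = 124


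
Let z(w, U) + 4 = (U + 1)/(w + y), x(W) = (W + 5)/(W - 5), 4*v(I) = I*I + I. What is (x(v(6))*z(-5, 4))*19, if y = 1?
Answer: -12369/44 ≈ -281.11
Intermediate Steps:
v(I) = I/4 + I²/4 (v(I) = (I*I + I)/4 = (I² + I)/4 = (I + I²)/4 = I/4 + I²/4)
x(W) = (5 + W)/(-5 + W)
z(w, U) = -4 + (1 + U)/(1 + w) (z(w, U) = -4 + (U + 1)/(w + 1) = -4 + (1 + U)/(1 + w))
(x(v(6))*z(-5, 4))*19 = (((5 + (¼)*6*(1 + 6))/(-5 + (¼)*6*(1 + 6)))*((-3 + 4 - 4*(-5))/(1 - 5)))*19 = (((5 + (¼)*6*7)/(-5 + (¼)*6*7))*((-3 + 4 + 20)/(-4)))*19 = (((5 + 21/2)/(-5 + 21/2))*(-¼*21))*19 = (((31/2)/(11/2))*(-21/4))*19 = (((2/11)*(31/2))*(-21/4))*19 = ((31/11)*(-21/4))*19 = -651/44*19 = -12369/44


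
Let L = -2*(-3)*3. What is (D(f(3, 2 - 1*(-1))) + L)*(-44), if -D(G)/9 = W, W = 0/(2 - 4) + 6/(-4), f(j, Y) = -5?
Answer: -1386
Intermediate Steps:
W = -3/2 (W = 0/(-2) + 6*(-¼) = 0*(-½) - 3/2 = 0 - 3/2 = -3/2 ≈ -1.5000)
D(G) = 27/2 (D(G) = -9*(-3/2) = 27/2)
L = 18 (L = 6*3 = 18)
(D(f(3, 2 - 1*(-1))) + L)*(-44) = (27/2 + 18)*(-44) = (63/2)*(-44) = -1386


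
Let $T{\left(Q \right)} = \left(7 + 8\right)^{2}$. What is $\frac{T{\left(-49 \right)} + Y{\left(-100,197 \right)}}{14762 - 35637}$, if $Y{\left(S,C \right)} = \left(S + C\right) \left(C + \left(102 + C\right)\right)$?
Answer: $- \frac{48337}{20875} \approx -2.3155$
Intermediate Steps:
$T{\left(Q \right)} = 225$ ($T{\left(Q \right)} = 15^{2} = 225$)
$Y{\left(S,C \right)} = \left(102 + 2 C\right) \left(C + S\right)$ ($Y{\left(S,C \right)} = \left(C + S\right) \left(102 + 2 C\right) = \left(102 + 2 C\right) \left(C + S\right)$)
$\frac{T{\left(-49 \right)} + Y{\left(-100,197 \right)}}{14762 - 35637} = \frac{225 + \left(2 \cdot 197^{2} + 102 \cdot 197 + 102 \left(-100\right) + 2 \cdot 197 \left(-100\right)\right)}{14762 - 35637} = \frac{225 + \left(2 \cdot 38809 + 20094 - 10200 - 39400\right)}{-20875} = \left(225 + \left(77618 + 20094 - 10200 - 39400\right)\right) \left(- \frac{1}{20875}\right) = \left(225 + 48112\right) \left(- \frac{1}{20875}\right) = 48337 \left(- \frac{1}{20875}\right) = - \frac{48337}{20875}$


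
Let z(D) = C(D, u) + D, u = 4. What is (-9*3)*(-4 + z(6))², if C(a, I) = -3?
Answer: -27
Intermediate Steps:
z(D) = -3 + D
(-9*3)*(-4 + z(6))² = (-9*3)*(-4 + (-3 + 6))² = -27*(-4 + 3)² = -27*(-1)² = -27*1 = -27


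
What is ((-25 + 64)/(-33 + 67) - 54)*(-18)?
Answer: 16173/17 ≈ 951.35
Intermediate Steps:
((-25 + 64)/(-33 + 67) - 54)*(-18) = (39/34 - 54)*(-18) = -1797/34*(-18) = 16173/17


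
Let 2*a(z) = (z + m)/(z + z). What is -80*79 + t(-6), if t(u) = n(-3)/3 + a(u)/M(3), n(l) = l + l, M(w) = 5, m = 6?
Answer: -6322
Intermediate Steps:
n(l) = 2*l
a(z) = (6 + z)/(4*z) (a(z) = ((z + 6)/(z + z))/2 = ((6 + z)/((2*z)))/2 = ((6 + z)*(1/(2*z)))/2 = ((6 + z)/(2*z))/2 = (6 + z)/(4*z))
t(u) = -2 + (6 + u)/(20*u) (t(u) = (2*(-3))/3 + ((6 + u)/(4*u))/5 = -6*⅓ + ((6 + u)/(4*u))*(⅕) = -2 + (6 + u)/(20*u))
-80*79 + t(-6) = -80*79 + (3/20)*(2 - 13*(-6))/(-6) = -6320 + (3/20)*(-⅙)*(2 + 78) = -6320 + (3/20)*(-⅙)*80 = -6320 - 2 = -6322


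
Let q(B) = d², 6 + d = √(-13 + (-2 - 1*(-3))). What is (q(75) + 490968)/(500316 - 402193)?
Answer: 490992/98123 - 24*I*√3/98123 ≈ 5.0038 - 0.00042364*I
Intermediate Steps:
d = -6 + 2*I*√3 (d = -6 + √(-13 + (-2 - 1*(-3))) = -6 + √(-13 + (-2 + 3)) = -6 + √(-13 + 1) = -6 + √(-12) = -6 + 2*I*√3 ≈ -6.0 + 3.4641*I)
q(B) = (-6 + 2*I*√3)²
(q(75) + 490968)/(500316 - 402193) = ((24 - 24*I*√3) + 490968)/(500316 - 402193) = (490992 - 24*I*√3)/98123 = (490992 - 24*I*√3)*(1/98123) = 490992/98123 - 24*I*√3/98123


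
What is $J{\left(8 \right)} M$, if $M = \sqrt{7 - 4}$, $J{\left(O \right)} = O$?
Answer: $8 \sqrt{3} \approx 13.856$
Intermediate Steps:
$M = \sqrt{3} \approx 1.732$
$J{\left(8 \right)} M = 8 \sqrt{3}$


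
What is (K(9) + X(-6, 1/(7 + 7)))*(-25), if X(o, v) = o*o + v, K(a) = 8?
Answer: -15425/14 ≈ -1101.8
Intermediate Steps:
X(o, v) = v + o² (X(o, v) = o² + v = v + o²)
(K(9) + X(-6, 1/(7 + 7)))*(-25) = (8 + (1/(7 + 7) + (-6)²))*(-25) = (8 + (1/14 + 36))*(-25) = (8 + 505/14)*(-25) = (617/14)*(-25) = -15425/14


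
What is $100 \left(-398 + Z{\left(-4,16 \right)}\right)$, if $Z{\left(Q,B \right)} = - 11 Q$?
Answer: $-35400$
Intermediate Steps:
$100 \left(-398 + Z{\left(-4,16 \right)}\right) = 100 \left(-398 - -44\right) = 100 \left(-398 + 44\right) = 100 \left(-354\right) = -35400$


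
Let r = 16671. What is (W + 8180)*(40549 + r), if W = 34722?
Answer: 2454852440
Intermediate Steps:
(W + 8180)*(40549 + r) = (34722 + 8180)*(40549 + 16671) = 42902*57220 = 2454852440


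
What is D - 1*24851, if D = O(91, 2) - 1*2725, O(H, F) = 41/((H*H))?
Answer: -228356815/8281 ≈ -27576.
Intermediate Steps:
O(H, F) = 41/H² (O(H, F) = 41/(H²) = 41/H²)
D = -22565684/8281 (D = 41/91² - 1*2725 = 41*(1/8281) - 2725 = 41/8281 - 2725 = -22565684/8281 ≈ -2725.0)
D - 1*24851 = -22565684/8281 - 1*24851 = -22565684/8281 - 24851 = -228356815/8281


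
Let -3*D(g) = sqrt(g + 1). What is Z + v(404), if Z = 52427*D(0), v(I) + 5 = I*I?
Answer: 437206/3 ≈ 1.4574e+5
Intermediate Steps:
v(I) = -5 + I**2 (v(I) = -5 + I*I = -5 + I**2)
D(g) = -sqrt(1 + g)/3 (D(g) = -sqrt(g + 1)/3 = -sqrt(1 + g)/3)
Z = -52427/3 (Z = 52427*(-sqrt(1 + 0)/3) = 52427*(-sqrt(1)/3) = 52427*(-1/3*1) = 52427*(-1/3) = -52427/3 ≈ -17476.)
Z + v(404) = -52427/3 + (-5 + 404**2) = -52427/3 + (-5 + 163216) = -52427/3 + 163211 = 437206/3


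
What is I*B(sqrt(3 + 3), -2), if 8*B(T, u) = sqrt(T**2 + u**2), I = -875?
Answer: -875*sqrt(10)/8 ≈ -345.87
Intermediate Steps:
B(T, u) = sqrt(T**2 + u**2)/8
I*B(sqrt(3 + 3), -2) = -875*sqrt((sqrt(3 + 3))**2 + (-2)**2)/8 = -875*sqrt((sqrt(6))**2 + 4)/8 = -875*sqrt(6 + 4)/8 = -875*sqrt(10)/8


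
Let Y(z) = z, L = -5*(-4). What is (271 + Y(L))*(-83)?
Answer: -24153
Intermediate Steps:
L = 20
(271 + Y(L))*(-83) = (271 + 20)*(-83) = 291*(-83) = -24153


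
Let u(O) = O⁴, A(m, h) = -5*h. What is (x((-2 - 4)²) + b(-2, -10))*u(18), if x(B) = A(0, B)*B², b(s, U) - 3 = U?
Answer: -24489536112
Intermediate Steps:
b(s, U) = 3 + U
x(B) = -5*B³ (x(B) = (-5*B)*B² = -5*B³)
(x((-2 - 4)²) + b(-2, -10))*u(18) = (-5*(-2 - 4)⁶ + (3 - 10))*18⁴ = (-5*((-6)²)³ - 7)*104976 = (-5*36³ - 7)*104976 = (-5*46656 - 7)*104976 = (-233280 - 7)*104976 = -233287*104976 = -24489536112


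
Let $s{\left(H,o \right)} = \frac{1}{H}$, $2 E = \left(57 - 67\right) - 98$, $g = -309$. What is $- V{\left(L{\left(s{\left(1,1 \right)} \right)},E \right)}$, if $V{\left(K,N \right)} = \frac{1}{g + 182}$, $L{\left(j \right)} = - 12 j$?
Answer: $\frac{1}{127} \approx 0.007874$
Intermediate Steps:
$E = -54$ ($E = \frac{\left(57 - 67\right) - 98}{2} = \frac{-10 - 98}{2} = \frac{1}{2} \left(-108\right) = -54$)
$V{\left(K,N \right)} = - \frac{1}{127}$ ($V{\left(K,N \right)} = \frac{1}{-309 + 182} = \frac{1}{-127} = - \frac{1}{127}$)
$- V{\left(L{\left(s{\left(1,1 \right)} \right)},E \right)} = \left(-1\right) \left(- \frac{1}{127}\right) = \frac{1}{127}$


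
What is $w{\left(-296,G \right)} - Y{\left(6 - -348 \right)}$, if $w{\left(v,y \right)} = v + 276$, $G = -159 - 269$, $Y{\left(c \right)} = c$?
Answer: $-374$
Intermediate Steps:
$G = -428$ ($G = -159 - 269 = -428$)
$w{\left(v,y \right)} = 276 + v$
$w{\left(-296,G \right)} - Y{\left(6 - -348 \right)} = \left(276 - 296\right) - \left(6 - -348\right) = -20 - \left(6 + 348\right) = -20 - 354 = -374$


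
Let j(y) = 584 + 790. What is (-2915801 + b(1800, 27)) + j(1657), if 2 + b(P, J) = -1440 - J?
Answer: -2915896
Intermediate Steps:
j(y) = 1374
b(P, J) = -1442 - J (b(P, J) = -2 + (-1440 - J) = -1442 - J)
(-2915801 + b(1800, 27)) + j(1657) = (-2915801 + (-1442 - 1*27)) + 1374 = (-2915801 + (-1442 - 27)) + 1374 = (-2915801 - 1469) + 1374 = -2917270 + 1374 = -2915896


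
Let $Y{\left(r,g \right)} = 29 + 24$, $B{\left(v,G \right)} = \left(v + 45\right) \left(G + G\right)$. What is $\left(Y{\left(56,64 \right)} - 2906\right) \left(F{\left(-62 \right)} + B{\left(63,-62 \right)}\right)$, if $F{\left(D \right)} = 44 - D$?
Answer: $37904958$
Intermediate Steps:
$B{\left(v,G \right)} = 2 G \left(45 + v\right)$ ($B{\left(v,G \right)} = \left(45 + v\right) 2 G = 2 G \left(45 + v\right)$)
$Y{\left(r,g \right)} = 53$
$\left(Y{\left(56,64 \right)} - 2906\right) \left(F{\left(-62 \right)} + B{\left(63,-62 \right)}\right) = \left(53 - 2906\right) \left(\left(44 - -62\right) + 2 \left(-62\right) \left(45 + 63\right)\right) = - 2853 \left(\left(44 + 62\right) + 2 \left(-62\right) 108\right) = - 2853 \left(106 - 13392\right) = \left(-2853\right) \left(-13286\right) = 37904958$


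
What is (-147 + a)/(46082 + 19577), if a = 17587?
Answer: 17440/65659 ≈ 0.26561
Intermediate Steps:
(-147 + a)/(46082 + 19577) = (-147 + 17587)/(46082 + 19577) = 17440/65659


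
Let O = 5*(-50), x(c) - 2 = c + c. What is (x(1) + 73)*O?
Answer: -19250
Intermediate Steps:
x(c) = 2 + 2*c (x(c) = 2 + (c + c) = 2 + 2*c)
O = -250
(x(1) + 73)*O = ((2 + 2*1) + 73)*(-250) = ((2 + 2) + 73)*(-250) = (4 + 73)*(-250) = 77*(-250) = -19250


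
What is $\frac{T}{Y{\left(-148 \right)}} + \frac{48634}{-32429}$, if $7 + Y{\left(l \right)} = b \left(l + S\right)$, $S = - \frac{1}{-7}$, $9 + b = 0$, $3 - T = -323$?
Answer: $- \frac{188319833}{150243557} \approx -1.2534$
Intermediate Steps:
$T = 326$ ($T = 3 - -323 = 3 + 323 = 326$)
$b = -9$ ($b = -9 + 0 = -9$)
$S = \frac{1}{7}$ ($S = \left(-1\right) \left(- \frac{1}{7}\right) = \frac{1}{7} \approx 0.14286$)
$Y{\left(l \right)} = - \frac{58}{7} - 9 l$ ($Y{\left(l \right)} = -7 - 9 \left(l + \frac{1}{7}\right) = -7 - 9 \left(\frac{1}{7} + l\right) = -7 - \left(\frac{9}{7} + 9 l\right) = - \frac{58}{7} - 9 l$)
$\frac{T}{Y{\left(-148 \right)}} + \frac{48634}{-32429} = \frac{326}{- \frac{58}{7} - -1332} + \frac{48634}{-32429} = \frac{326}{- \frac{58}{7} + 1332} + 48634 \left(- \frac{1}{32429}\right) = \frac{326}{\frac{9266}{7}} - \frac{48634}{32429} = 326 \cdot \frac{7}{9266} - \frac{48634}{32429} = \frac{1141}{4633} - \frac{48634}{32429} = - \frac{188319833}{150243557}$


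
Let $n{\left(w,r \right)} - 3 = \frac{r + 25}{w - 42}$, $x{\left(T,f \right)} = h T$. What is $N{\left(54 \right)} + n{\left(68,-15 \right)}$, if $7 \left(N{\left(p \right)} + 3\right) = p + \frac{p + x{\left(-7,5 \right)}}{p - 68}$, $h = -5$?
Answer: $\frac{9161}{1274} \approx 7.1907$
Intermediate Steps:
$x{\left(T,f \right)} = - 5 T$
$n{\left(w,r \right)} = 3 + \frac{25 + r}{-42 + w}$ ($n{\left(w,r \right)} = 3 + \frac{r + 25}{w - 42} = 3 + \frac{25 + r}{-42 + w}$)
$N{\left(p \right)} = -3 + \frac{p}{7} + \frac{35 + p}{7 \left(-68 + p\right)}$ ($N{\left(p \right)} = -3 + \frac{p + \frac{p - -35}{p - 68}}{7} = -3 + \frac{p + \frac{p + 35}{-68 + p}}{7} = -3 + \frac{p + \frac{35 + p}{-68 + p}}{7} = -3 + \left(\frac{p}{7} + \frac{35 + p}{7 \left(-68 + p\right)}\right) = -3 + \frac{p}{7} + \frac{35 + p}{7 \left(-68 + p\right)}$)
$N{\left(54 \right)} + n{\left(68,-15 \right)} = \frac{1463 + 54^{2} - 4752}{7 \left(-68 + 54\right)} + \frac{-101 - 15 + 3 \cdot 68}{-42 + 68} = \frac{1463 + 2916 - 4752}{7 \left(-14\right)} + \frac{-101 - 15 + 204}{26} = \frac{1}{7} \left(- \frac{1}{14}\right) \left(-373\right) + \frac{1}{26} \cdot 88 = \frac{373}{98} + \frac{44}{13} = \frac{9161}{1274}$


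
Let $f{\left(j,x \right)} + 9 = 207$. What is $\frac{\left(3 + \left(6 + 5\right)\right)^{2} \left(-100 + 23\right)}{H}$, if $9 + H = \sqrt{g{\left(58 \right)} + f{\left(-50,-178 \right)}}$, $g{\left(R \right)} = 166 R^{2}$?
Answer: $- \frac{135828}{558541} - \frac{15092 \sqrt{558622}}{558541} \approx -20.439$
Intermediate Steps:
$f{\left(j,x \right)} = 198$ ($f{\left(j,x \right)} = -9 + 207 = 198$)
$H = -9 + \sqrt{558622}$ ($H = -9 + \sqrt{166 \cdot 58^{2} + 198} = -9 + \sqrt{166 \cdot 3364 + 198} = -9 + \sqrt{558424 + 198} = -9 + \sqrt{558622} \approx 738.41$)
$\frac{\left(3 + \left(6 + 5\right)\right)^{2} \left(-100 + 23\right)}{H} = \frac{\left(3 + \left(6 + 5\right)\right)^{2} \left(-100 + 23\right)}{-9 + \sqrt{558622}} = \frac{\left(3 + 11\right)^{2} \left(-77\right)}{-9 + \sqrt{558622}} = \frac{14^{2} \left(-77\right)}{-9 + \sqrt{558622}} = \frac{196 \left(-77\right)}{-9 + \sqrt{558622}} = - \frac{15092}{-9 + \sqrt{558622}}$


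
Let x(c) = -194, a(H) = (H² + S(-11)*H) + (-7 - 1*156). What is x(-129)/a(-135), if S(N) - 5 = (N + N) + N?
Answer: -97/10921 ≈ -0.0088820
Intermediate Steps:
S(N) = 5 + 3*N (S(N) = 5 + ((N + N) + N) = 5 + (2*N + N) = 5 + 3*N)
a(H) = -163 + H² - 28*H (a(H) = (H² + (5 + 3*(-11))*H) + (-7 - 1*156) = (H² + (5 - 33)*H) + (-7 - 156) = (H² - 28*H) - 163 = -163 + H² - 28*H)
x(-129)/a(-135) = -194/(-163 + (-135)² - 28*(-135)) = -194/(-163 + 18225 + 3780) = -194/21842 = -194*1/21842 = -97/10921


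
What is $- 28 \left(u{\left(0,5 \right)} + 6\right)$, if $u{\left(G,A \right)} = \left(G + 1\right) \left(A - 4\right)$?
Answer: $-196$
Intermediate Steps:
$u{\left(G,A \right)} = \left(1 + G\right) \left(-4 + A\right)$
$- 28 \left(u{\left(0,5 \right)} + 6\right) = - 28 \left(\left(-4 + 5 - 0 + 5 \cdot 0\right) + 6\right) = - 28 \left(\left(-4 + 5 + 0 + 0\right) + 6\right) = - 28 \left(1 + 6\right) = \left(-28\right) 7 = -196$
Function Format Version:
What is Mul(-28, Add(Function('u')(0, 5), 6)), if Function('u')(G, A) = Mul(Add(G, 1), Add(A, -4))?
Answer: -196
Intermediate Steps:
Function('u')(G, A) = Mul(Add(1, G), Add(-4, A))
Mul(-28, Add(Function('u')(0, 5), 6)) = Mul(-28, Add(Add(-4, 5, Mul(-4, 0), Mul(5, 0)), 6)) = Mul(-28, Add(Add(-4, 5, 0, 0), 6)) = Mul(-28, Add(1, 6)) = Mul(-28, 7) = -196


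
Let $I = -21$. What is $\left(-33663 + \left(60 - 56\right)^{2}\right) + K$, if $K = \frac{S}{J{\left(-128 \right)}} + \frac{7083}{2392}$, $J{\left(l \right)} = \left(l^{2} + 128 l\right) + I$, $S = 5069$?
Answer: $- \frac{1702132409}{50232} \approx -33885.0$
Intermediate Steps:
$J{\left(l \right)} = -21 + l^{2} + 128 l$ ($J{\left(l \right)} = \left(l^{2} + 128 l\right) - 21 = -21 + l^{2} + 128 l$)
$K = - \frac{11976305}{50232}$ ($K = \frac{5069}{-21 + \left(-128\right)^{2} + 128 \left(-128\right)} + \frac{7083}{2392} = \frac{5069}{-21 + 16384 - 16384} + 7083 \cdot \frac{1}{2392} = \frac{5069}{-21} + \frac{7083}{2392} = 5069 \left(- \frac{1}{21}\right) + \frac{7083}{2392} = - \frac{5069}{21} + \frac{7083}{2392} = - \frac{11976305}{50232} \approx -238.42$)
$\left(-33663 + \left(60 - 56\right)^{2}\right) + K = \left(-33663 + \left(60 - 56\right)^{2}\right) - \frac{11976305}{50232} = \left(-33663 + 4^{2}\right) - \frac{11976305}{50232} = \left(-33663 + 16\right) - \frac{11976305}{50232} = -33647 - \frac{11976305}{50232} = - \frac{1702132409}{50232}$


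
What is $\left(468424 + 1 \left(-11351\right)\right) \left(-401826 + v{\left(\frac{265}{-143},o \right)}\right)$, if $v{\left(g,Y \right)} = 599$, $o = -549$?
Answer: $-183390028571$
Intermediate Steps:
$\left(468424 + 1 \left(-11351\right)\right) \left(-401826 + v{\left(\frac{265}{-143},o \right)}\right) = \left(468424 + 1 \left(-11351\right)\right) \left(-401826 + 599\right) = \left(468424 - 11351\right) \left(-401227\right) = 457073 \left(-401227\right) = -183390028571$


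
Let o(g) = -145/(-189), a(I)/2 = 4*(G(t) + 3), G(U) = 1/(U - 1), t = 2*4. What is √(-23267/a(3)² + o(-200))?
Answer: I*√4430667507/11088 ≈ 6.0032*I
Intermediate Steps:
t = 8
G(U) = 1/(-1 + U)
a(I) = 176/7 (a(I) = 2*(4*(1/(-1 + 8) + 3)) = 2*(4*(1/7 + 3)) = 2*(4*(⅐ + 3)) = 2*(4*(22/7)) = 2*(88/7) = 176/7)
o(g) = 145/189 (o(g) = -145*(-1/189) = 145/189)
√(-23267/a(3)² + o(-200)) = √(-23267/((176/7)²) + 145/189) = √(-23267/30976/49 + 145/189) = √(-23267*49/30976 + 145/189) = √(-1140083/30976 + 145/189) = √(-210984167/5854464) = I*√4430667507/11088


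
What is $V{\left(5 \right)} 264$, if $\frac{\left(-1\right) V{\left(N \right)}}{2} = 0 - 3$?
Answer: $1584$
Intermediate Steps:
$V{\left(N \right)} = 6$ ($V{\left(N \right)} = - 2 \left(0 - 3\right) = \left(-2\right) \left(-3\right) = 6$)
$V{\left(5 \right)} 264 = 6 \cdot 264 = 1584$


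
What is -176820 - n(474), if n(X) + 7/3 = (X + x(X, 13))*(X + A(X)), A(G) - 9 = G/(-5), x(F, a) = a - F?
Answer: -2727964/15 ≈ -1.8186e+5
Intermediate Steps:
A(G) = 9 - G/5 (A(G) = 9 + G/(-5) = 9 + G*(-⅕) = 9 - G/5)
n(X) = 344/3 + 52*X/5 (n(X) = -7/3 + (X + (13 - X))*(X + (9 - X/5)) = -7/3 + 13*(9 + 4*X/5) = -7/3 + (117 + 52*X/5) = 344/3 + 52*X/5)
-176820 - n(474) = -176820 - (344/3 + (52/5)*474) = -176820 - (344/3 + 24648/5) = -176820 - 1*75664/15 = -176820 - 75664/15 = -2727964/15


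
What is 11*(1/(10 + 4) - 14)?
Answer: -2145/14 ≈ -153.21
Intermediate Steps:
11*(1/(10 + 4) - 14) = 11*(1/14 - 14) = 11*(-195/14) = -2145/14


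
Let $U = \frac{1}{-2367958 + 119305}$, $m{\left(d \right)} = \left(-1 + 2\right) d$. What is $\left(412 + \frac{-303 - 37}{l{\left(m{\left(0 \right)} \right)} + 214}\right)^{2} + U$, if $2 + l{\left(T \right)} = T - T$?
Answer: $\frac{1063851228463844}{6316466277} \approx 1.6843 \cdot 10^{5}$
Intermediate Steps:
$m{\left(d \right)} = d$ ($m{\left(d \right)} = 1 d = d$)
$l{\left(T \right)} = -2$ ($l{\left(T \right)} = -2 + \left(T - T\right) = -2 + 0 = -2$)
$U = - \frac{1}{2248653}$ ($U = \frac{1}{-2248653} = - \frac{1}{2248653} \approx -4.4471 \cdot 10^{-7}$)
$\left(412 + \frac{-303 - 37}{l{\left(m{\left(0 \right)} \right)} + 214}\right)^{2} + U = \left(412 + \frac{-303 - 37}{-2 + 214}\right)^{2} - \frac{1}{2248653} = \left(412 - \frac{340}{212}\right)^{2} - \frac{1}{2248653} = \left(412 - \frac{85}{53}\right)^{2} - \frac{1}{2248653} = \left(\frac{21751}{53}\right)^{2} - \frac{1}{2248653} = \frac{473106001}{2809} - \frac{1}{2248653} = \frac{1063851228463844}{6316466277}$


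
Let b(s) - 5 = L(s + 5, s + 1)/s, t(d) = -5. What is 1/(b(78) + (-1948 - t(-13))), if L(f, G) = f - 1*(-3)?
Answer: -39/75539 ≈ -0.00051629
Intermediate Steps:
L(f, G) = 3 + f (L(f, G) = f + 3 = 3 + f)
b(s) = 5 + (8 + s)/s (b(s) = 5 + (3 + (s + 5))/s = 5 + (3 + (5 + s))/s = 5 + (8 + s)/s)
1/(b(78) + (-1948 - t(-13))) = 1/((6 + 8/78) + (-1948 - 1*(-5))) = 1/((6 + 8*(1/78)) + (-1948 + 5)) = 1/((6 + 4/39) - 1943) = 1/(238/39 - 1943) = 1/(-75539/39) = -39/75539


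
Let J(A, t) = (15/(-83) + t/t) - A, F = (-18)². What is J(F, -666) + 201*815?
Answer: 13569821/83 ≈ 1.6349e+5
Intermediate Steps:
F = 324
J(A, t) = 68/83 - A (J(A, t) = (15*(-1/83) + 1) - A = (-15/83 + 1) - A = 68/83 - A)
J(F, -666) + 201*815 = (68/83 - 1*324) + 201*815 = (68/83 - 324) + 163815 = -26824/83 + 163815 = 13569821/83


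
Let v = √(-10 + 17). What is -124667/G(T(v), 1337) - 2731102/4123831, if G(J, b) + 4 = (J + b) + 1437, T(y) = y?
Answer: -1445028074215376/31641714013083 + 124667*√7/7672893 ≈ -45.625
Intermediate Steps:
v = √7 ≈ 2.6458
G(J, b) = 1433 + J + b (G(J, b) = -4 + ((J + b) + 1437) = -4 + (1437 + J + b) = 1433 + J + b)
-124667/G(T(v), 1337) - 2731102/4123831 = -124667/(1433 + √7 + 1337) - 2731102/4123831 = -124667/(2770 + √7) - 2731102*1/4123831 = -124667/(2770 + √7) - 2731102/4123831 = -2731102/4123831 - 124667/(2770 + √7)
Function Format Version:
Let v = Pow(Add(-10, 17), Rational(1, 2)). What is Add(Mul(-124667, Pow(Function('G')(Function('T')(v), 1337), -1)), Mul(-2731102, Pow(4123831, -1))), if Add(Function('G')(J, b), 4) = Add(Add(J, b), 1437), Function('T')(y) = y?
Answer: Add(Rational(-1445028074215376, 31641714013083), Mul(Rational(124667, 7672893), Pow(7, Rational(1, 2)))) ≈ -45.625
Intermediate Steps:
v = Pow(7, Rational(1, 2)) ≈ 2.6458
Function('G')(J, b) = Add(1433, J, b) (Function('G')(J, b) = Add(-4, Add(Add(J, b), 1437)) = Add(-4, Add(1437, J, b)) = Add(1433, J, b))
Add(Mul(-124667, Pow(Function('G')(Function('T')(v), 1337), -1)), Mul(-2731102, Pow(4123831, -1))) = Add(Mul(-124667, Pow(Add(1433, Pow(7, Rational(1, 2)), 1337), -1)), Mul(-2731102, Pow(4123831, -1))) = Add(Mul(-124667, Pow(Add(2770, Pow(7, Rational(1, 2))), -1)), Mul(-2731102, Rational(1, 4123831))) = Add(Mul(-124667, Pow(Add(2770, Pow(7, Rational(1, 2))), -1)), Rational(-2731102, 4123831)) = Add(Rational(-2731102, 4123831), Mul(-124667, Pow(Add(2770, Pow(7, Rational(1, 2))), -1)))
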